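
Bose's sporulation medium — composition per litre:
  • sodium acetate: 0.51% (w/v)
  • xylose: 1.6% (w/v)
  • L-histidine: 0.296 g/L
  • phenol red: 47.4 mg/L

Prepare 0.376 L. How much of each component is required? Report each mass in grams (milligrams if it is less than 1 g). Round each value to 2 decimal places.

sodium acetate 1.92 g; xylose 6.02 g; L-histidine 111.30 mg; phenol red 17.82 mg

Scale factor relative to 1 L: 0.376.
sodium acetate: 0.51 g per 100 mL × 376 mL ÷ 100 = 1.92 g
xylose: 1.6 g per 100 mL × 376 mL ÷ 100 = 6.02 g
L-histidine: 0.296 g/L × 0.376 L = 0.111296 g = 111.30 mg
phenol red: 47.4 mg/L × 0.376 L = 17.82 mg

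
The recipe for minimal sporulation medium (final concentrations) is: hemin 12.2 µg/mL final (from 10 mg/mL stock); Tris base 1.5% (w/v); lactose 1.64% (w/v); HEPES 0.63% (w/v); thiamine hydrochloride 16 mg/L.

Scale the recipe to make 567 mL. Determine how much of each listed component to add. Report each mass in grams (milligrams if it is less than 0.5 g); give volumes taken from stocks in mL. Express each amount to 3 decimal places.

hemin 0.692 mL; Tris base 8.505 g; lactose 9.299 g; HEPES 3.572 g; thiamine hydrochloride 9.072 mg

Scale factor relative to 1 L: 0.567.
hemin: V = C2·V2/C1 = 12.2 µg/mL × 567 mL ÷ 10000 µg/mL = 0.692 mL
Tris base: 1.5 g per 100 mL × 567 mL ÷ 100 = 8.505 g
lactose: 1.64 g per 100 mL × 567 mL ÷ 100 = 9.299 g
HEPES: 0.63% w/v = 6.3 g/L → 6.3 × 0.567 L = 3.572 g
thiamine hydrochloride: 16 mg/L × 0.567 L = 9.072 mg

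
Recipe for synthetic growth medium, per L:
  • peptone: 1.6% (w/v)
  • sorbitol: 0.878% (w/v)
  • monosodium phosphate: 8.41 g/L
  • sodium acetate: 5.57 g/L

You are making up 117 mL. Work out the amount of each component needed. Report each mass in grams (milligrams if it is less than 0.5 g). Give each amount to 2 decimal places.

Target volume = 117 mL = 0.117 L.
peptone: 1.6% w/v = 16 g/L → 16 × 0.117 L = 1.87 g
sorbitol: 0.878% w/v = 8.78 g/L → 8.78 × 0.117 L = 1.03 g
monosodium phosphate: 8.41 g/L × 0.117 L = 0.98 g
sodium acetate: 5.57 g/L × 0.117 L = 0.65 g

peptone 1.87 g; sorbitol 1.03 g; monosodium phosphate 0.98 g; sodium acetate 0.65 g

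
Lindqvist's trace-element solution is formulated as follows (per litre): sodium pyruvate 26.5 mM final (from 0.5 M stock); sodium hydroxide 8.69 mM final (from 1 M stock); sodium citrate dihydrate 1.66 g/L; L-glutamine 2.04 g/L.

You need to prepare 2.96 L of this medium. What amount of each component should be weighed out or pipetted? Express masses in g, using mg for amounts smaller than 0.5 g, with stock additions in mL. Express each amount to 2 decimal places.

sodium pyruvate 156.88 mL; sodium hydroxide 25.72 mL; sodium citrate dihydrate 4.91 g; L-glutamine 6.04 g

Scale factor relative to 1 L: 2.96.
sodium pyruvate: dilute stock: 26.5 mM × 2960 mL ÷ 500 mM = 156.88 mL
sodium hydroxide: C1V1 = C2V2 → 8.69 mM × 2960 mL ÷ 1000 mM = 25.72 mL
sodium citrate dihydrate: 1.66 g/L × 2.96 L = 4.91 g
L-glutamine: 2.04 g/L × 2.96 L = 6.04 g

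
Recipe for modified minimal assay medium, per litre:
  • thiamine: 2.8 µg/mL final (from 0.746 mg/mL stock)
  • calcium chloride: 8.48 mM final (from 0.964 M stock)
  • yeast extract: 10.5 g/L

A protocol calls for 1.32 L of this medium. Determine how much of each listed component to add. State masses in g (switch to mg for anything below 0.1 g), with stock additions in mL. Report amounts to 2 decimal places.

thiamine 4.95 mL; calcium chloride 11.61 mL; yeast extract 13.86 g

Working volume: 1.32 L.
thiamine: V = C2·V2/C1 = 2.8 µg/mL × 1320 mL ÷ 746 µg/mL = 4.95 mL
calcium chloride: dilute stock: 8.48 mM × 1320 mL ÷ 964 mM = 11.61 mL
yeast extract: 10.5 g/L × 1.32 L = 13.86 g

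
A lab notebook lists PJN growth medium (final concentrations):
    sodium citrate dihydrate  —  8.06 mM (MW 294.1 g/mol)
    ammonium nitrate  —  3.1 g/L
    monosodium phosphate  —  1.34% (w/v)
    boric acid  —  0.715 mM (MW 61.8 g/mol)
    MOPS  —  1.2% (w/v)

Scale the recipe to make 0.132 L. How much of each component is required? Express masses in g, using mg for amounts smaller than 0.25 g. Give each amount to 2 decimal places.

sodium citrate dihydrate 0.31 g; ammonium nitrate 0.41 g; monosodium phosphate 1.77 g; boric acid 5.83 mg; MOPS 1.58 g

Scale factor relative to 1 L: 0.132.
sodium citrate dihydrate: 8.06 mmol/L × 294.1 g/mol × 0.132 L ÷ 1000 = 0.31 g
ammonium nitrate: 3.1 g/L × 0.132 L = 0.41 g
monosodium phosphate: 1.34 g per 100 mL × 132 mL ÷ 100 = 1.77 g
boric acid: 0.715 mmol/L × 61.8 mg/mmol × 0.132 L = 5.83 mg
MOPS: 1.2 g per 100 mL × 132 mL ÷ 100 = 1.58 g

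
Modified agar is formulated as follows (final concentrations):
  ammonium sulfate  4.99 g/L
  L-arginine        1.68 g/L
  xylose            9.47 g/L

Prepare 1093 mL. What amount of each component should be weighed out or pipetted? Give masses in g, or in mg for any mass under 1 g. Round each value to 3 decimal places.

Target volume = 1093 mL = 1.093 L.
ammonium sulfate: 4.99 g/L × 1.093 L = 5.454 g
L-arginine: 1.68 g/L × 1.093 L = 1.836 g
xylose: 9.47 g/L × 1.093 L = 10.351 g

ammonium sulfate 5.454 g; L-arginine 1.836 g; xylose 10.351 g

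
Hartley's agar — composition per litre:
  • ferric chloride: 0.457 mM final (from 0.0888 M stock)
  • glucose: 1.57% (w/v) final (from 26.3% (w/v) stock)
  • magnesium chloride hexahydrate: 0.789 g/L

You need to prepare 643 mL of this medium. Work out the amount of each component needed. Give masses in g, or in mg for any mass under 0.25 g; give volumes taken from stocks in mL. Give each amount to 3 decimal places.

ferric chloride 3.309 mL; glucose 38.384 mL; magnesium chloride hexahydrate 0.507 g

Target volume = 643 mL = 0.643 L.
ferric chloride: V = C2·V2/C1 = 0.457 mM × 643 mL ÷ 88.8 mM = 3.309 mL
glucose: dilute stock: 1.57% ÷ 26.3% × 643 mL = 38.384 mL
magnesium chloride hexahydrate: 0.789 g/L × 0.643 L = 0.507 g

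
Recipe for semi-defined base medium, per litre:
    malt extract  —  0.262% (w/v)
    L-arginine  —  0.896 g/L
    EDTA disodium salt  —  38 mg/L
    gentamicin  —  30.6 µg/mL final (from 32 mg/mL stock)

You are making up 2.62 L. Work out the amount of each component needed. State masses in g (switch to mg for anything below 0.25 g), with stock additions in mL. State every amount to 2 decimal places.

malt extract 6.86 g; L-arginine 2.35 g; EDTA disodium salt 99.56 mg; gentamicin 2.51 mL

Working volume: 2.62 L.
malt extract: 0.262 g per 100 mL × 2620 mL ÷ 100 = 6.86 g
L-arginine: 0.896 g/L × 2.62 L = 2.35 g
EDTA disodium salt: 38 mg/L × 2.62 L = 99.56 mg
gentamicin: V = C2·V2/C1 = 30.6 µg/mL × 2620 mL ÷ 32000 µg/mL = 2.51 mL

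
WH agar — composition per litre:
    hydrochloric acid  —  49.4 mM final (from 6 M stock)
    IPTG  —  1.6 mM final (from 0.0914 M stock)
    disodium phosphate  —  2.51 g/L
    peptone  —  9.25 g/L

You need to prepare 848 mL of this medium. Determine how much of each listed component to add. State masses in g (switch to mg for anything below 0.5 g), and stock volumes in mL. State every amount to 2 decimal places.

hydrochloric acid 6.98 mL; IPTG 14.84 mL; disodium phosphate 2.13 g; peptone 7.84 g

Scale factor relative to 1 L: 0.848.
hydrochloric acid: V = C2·V2/C1 = 49.4 mM × 848 mL ÷ 6000 mM = 6.98 mL
IPTG: dilute stock: 1.6 mM × 848 mL ÷ 91.4 mM = 14.84 mL
disodium phosphate: 2.51 g/L × 0.848 L = 2.13 g
peptone: 9.25 g/L × 0.848 L = 7.84 g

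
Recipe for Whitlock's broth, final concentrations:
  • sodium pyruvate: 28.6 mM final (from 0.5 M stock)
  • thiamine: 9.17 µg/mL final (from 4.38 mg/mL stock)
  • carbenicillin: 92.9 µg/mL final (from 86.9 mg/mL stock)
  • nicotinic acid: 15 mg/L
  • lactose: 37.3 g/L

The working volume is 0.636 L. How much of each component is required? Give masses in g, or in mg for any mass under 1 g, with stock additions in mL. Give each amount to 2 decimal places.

Scale factor relative to 1 L: 0.636.
sodium pyruvate: C1V1 = C2V2 → 28.6 mM × 636 mL ÷ 500 mM = 36.38 mL
thiamine: V = C2·V2/C1 = 9.17 µg/mL × 636 mL ÷ 4380 µg/mL = 1.33 mL
carbenicillin: V = C2·V2/C1 = 92.9 µg/mL × 636 mL ÷ 86900 µg/mL = 0.68 mL
nicotinic acid: 15 mg/L × 0.636 L = 9.54 mg
lactose: 37.3 g/L × 0.636 L = 23.72 g

sodium pyruvate 36.38 mL; thiamine 1.33 mL; carbenicillin 0.68 mL; nicotinic acid 9.54 mg; lactose 23.72 g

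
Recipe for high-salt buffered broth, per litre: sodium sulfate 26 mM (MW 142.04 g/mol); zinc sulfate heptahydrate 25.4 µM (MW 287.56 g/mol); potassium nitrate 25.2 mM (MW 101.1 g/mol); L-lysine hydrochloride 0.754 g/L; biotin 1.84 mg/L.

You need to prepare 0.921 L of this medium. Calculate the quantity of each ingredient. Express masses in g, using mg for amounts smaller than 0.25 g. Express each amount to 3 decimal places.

sodium sulfate 3.401 g; zinc sulfate heptahydrate 6.727 mg; potassium nitrate 2.346 g; L-lysine hydrochloride 0.694 g; biotin 1.695 mg

Working volume: 0.921 L.
sodium sulfate: 26 mmol/L × 142.04 g/mol × 0.921 L ÷ 1000 = 3.401 g
zinc sulfate heptahydrate: 25.4 µmol/L × 287.56 g/mol × 0.921 L ÷ 1000 = 6.727 mg
potassium nitrate: 25.2 mmol/L × 101.1 g/mol × 0.921 L ÷ 1000 = 2.346 g
L-lysine hydrochloride: 0.754 g/L × 0.921 L = 0.694 g
biotin: 1.84 mg/L × 0.921 L = 1.695 mg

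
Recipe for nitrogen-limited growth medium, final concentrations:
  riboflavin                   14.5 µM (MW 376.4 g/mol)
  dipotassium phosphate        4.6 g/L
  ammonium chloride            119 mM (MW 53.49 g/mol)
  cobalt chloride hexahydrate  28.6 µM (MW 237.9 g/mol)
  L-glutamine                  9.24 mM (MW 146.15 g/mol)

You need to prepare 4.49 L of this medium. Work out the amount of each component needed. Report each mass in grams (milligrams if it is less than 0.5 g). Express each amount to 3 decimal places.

riboflavin 24.506 mg; dipotassium phosphate 20.654 g; ammonium chloride 28.580 g; cobalt chloride hexahydrate 30.550 mg; L-glutamine 6.063 g

Scale factor relative to 1 L: 4.49.
riboflavin: 14.5 µmol/L × 376.4 g/mol × 4.49 L ÷ 1000 = 24.506 mg
dipotassium phosphate: 4.6 g/L × 4.49 L = 20.654 g
ammonium chloride: 119 mmol/L × 53.49 g/mol × 4.49 L ÷ 1000 = 28.580 g
cobalt chloride hexahydrate: 28.6 µmol/L × 237.9 g/mol × 4.49 L ÷ 1000 = 30.550 mg
L-glutamine: 9.24 mmol/L × 146.15 g/mol × 4.49 L ÷ 1000 = 6.063 g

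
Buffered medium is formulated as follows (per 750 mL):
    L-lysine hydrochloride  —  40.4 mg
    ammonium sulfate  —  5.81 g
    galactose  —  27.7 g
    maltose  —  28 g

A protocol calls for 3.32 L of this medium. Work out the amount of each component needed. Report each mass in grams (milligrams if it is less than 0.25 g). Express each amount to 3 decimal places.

L-lysine hydrochloride 178.837 mg; ammonium sulfate 25.719 g; galactose 122.619 g; maltose 123.947 g

Scale factor = 3320 mL / 750 mL = 4.42667.
L-lysine hydrochloride: 40.4 mg × (3320 mL / 750 mL) = 178.837 mg
ammonium sulfate: 5.81 g × (3320 mL / 750 mL) = 25.719 g
galactose: 27.7 g × (3320 mL / 750 mL) = 122.619 g
maltose: 28 g × (3320 mL / 750 mL) = 123.947 g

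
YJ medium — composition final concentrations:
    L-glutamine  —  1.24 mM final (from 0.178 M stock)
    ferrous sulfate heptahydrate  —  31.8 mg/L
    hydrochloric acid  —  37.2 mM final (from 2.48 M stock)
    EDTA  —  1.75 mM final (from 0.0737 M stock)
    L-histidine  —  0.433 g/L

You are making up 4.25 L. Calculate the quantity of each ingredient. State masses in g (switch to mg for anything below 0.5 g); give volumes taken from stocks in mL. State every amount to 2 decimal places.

L-glutamine 29.61 mL; ferrous sulfate heptahydrate 135.15 mg; hydrochloric acid 63.75 mL; EDTA 100.92 mL; L-histidine 1.84 g

Working volume: 4.25 L.
L-glutamine: C1V1 = C2V2 → 1.24 mM × 4250 mL ÷ 178 mM = 29.61 mL
ferrous sulfate heptahydrate: 31.8 mg/L × 4.25 L = 135.15 mg
hydrochloric acid: C1V1 = C2V2 → 37.2 mM × 4250 mL ÷ 2480 mM = 63.75 mL
EDTA: C1V1 = C2V2 → 1.75 mM × 4250 mL ÷ 73.7 mM = 100.92 mL
L-histidine: 0.433 g/L × 4.25 L = 1.84 g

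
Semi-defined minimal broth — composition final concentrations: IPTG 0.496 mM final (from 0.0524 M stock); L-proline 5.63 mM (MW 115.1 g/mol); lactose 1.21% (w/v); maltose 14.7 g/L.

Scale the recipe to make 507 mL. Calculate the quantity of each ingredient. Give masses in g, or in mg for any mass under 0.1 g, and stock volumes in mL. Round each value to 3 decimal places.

Working volume: 507 mL = 0.507 L.
IPTG: dilute stock: 0.496 mM × 507 mL ÷ 52.4 mM = 4.799 mL
L-proline: 5.63 mmol/L × 115.1 g/mol × 0.507 L ÷ 1000 = 0.329 g
lactose: 1.21% w/v = 12.1 g/L → 12.1 × 0.507 L = 6.135 g
maltose: 14.7 g/L × 0.507 L = 7.453 g

IPTG 4.799 mL; L-proline 0.329 g; lactose 6.135 g; maltose 7.453 g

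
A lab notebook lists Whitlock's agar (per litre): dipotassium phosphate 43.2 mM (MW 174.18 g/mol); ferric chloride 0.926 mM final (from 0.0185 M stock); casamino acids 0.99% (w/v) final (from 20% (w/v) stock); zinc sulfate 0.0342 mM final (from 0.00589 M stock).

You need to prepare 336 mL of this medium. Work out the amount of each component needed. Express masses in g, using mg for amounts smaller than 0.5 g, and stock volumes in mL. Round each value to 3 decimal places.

Scale factor relative to 1 L: 0.336.
dipotassium phosphate: 43.2 mmol/L × 174.18 g/mol × 0.336 L ÷ 1000 = 2.528 g
ferric chloride: dilute stock: 0.926 mM × 336 mL ÷ 18.5 mM = 16.818 mL
casamino acids: dilute stock: 0.99% ÷ 20% × 336 mL = 16.632 mL
zinc sulfate: dilute stock: 0.0342 mM × 336 mL ÷ 5.89 mM = 1.951 mL

dipotassium phosphate 2.528 g; ferric chloride 16.818 mL; casamino acids 16.632 mL; zinc sulfate 1.951 mL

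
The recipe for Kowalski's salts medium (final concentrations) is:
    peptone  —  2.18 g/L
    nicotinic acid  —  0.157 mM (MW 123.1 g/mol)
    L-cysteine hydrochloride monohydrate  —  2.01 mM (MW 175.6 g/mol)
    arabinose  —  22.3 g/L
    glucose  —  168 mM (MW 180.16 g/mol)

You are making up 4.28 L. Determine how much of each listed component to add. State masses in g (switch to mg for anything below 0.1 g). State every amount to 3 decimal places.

Scale factor relative to 1 L: 4.28.
peptone: 2.18 g/L × 4.28 L = 9.330 g
nicotinic acid: 0.157 mmol/L × 123.1 mg/mmol × 4.28 L = 82.718 mg
L-cysteine hydrochloride monohydrate: 2.01 mmol/L × 175.6 g/mol × 4.28 L ÷ 1000 = 1.511 g
arabinose: 22.3 g/L × 4.28 L = 95.444 g
glucose: 168 mmol/L × 180.16 g/mol × 4.28 L ÷ 1000 = 129.542 g

peptone 9.330 g; nicotinic acid 82.718 mg; L-cysteine hydrochloride monohydrate 1.511 g; arabinose 95.444 g; glucose 129.542 g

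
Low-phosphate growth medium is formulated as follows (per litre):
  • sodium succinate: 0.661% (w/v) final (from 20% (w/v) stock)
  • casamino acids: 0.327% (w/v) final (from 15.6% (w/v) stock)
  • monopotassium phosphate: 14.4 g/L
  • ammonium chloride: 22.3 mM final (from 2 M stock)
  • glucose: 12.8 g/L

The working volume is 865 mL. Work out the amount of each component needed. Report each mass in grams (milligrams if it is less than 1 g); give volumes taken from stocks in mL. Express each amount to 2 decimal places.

sodium succinate 28.59 mL; casamino acids 18.13 mL; monopotassium phosphate 12.46 g; ammonium chloride 9.64 mL; glucose 11.07 g

Target volume = 865 mL = 0.865 L.
sodium succinate: C1V1 = C2V2 → 0.661% ÷ 20% × 865 mL = 28.59 mL
casamino acids: C1V1 = C2V2 → 0.327% ÷ 15.6% × 865 mL = 18.13 mL
monopotassium phosphate: 14.4 g/L × 0.865 L = 12.46 g
ammonium chloride: C1V1 = C2V2 → 22.3 mM × 865 mL ÷ 2000 mM = 9.64 mL
glucose: 12.8 g/L × 0.865 L = 11.07 g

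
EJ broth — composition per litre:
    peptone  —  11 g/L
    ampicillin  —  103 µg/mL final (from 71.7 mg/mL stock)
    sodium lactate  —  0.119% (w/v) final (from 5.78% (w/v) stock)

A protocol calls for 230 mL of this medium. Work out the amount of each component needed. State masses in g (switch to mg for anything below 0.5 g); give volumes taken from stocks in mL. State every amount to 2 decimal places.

Scale factor relative to 1 L: 0.23.
peptone: 11 g/L × 0.23 L = 2.53 g
ampicillin: C1V1 = C2V2 → 103 µg/mL × 230 mL ÷ 71700 µg/mL = 0.33 mL
sodium lactate: C1V1 = C2V2 → 0.119% ÷ 5.78% × 230 mL = 4.74 mL

peptone 2.53 g; ampicillin 0.33 mL; sodium lactate 4.74 mL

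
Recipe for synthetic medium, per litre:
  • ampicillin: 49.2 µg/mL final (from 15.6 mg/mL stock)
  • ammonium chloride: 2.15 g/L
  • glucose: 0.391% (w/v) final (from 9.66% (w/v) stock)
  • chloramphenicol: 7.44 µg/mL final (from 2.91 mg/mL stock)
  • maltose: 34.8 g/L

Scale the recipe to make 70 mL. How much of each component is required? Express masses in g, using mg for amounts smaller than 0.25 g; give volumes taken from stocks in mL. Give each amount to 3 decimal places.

Target volume = 70 mL = 0.07 L.
ampicillin: V = C2·V2/C1 = 49.2 µg/mL × 70 mL ÷ 15600 µg/mL = 0.221 mL
ammonium chloride: 2.15 g/L × 0.07 L = 0.1505 g = 150.500 mg
glucose: dilute stock: 0.391% ÷ 9.66% × 70 mL = 2.833 mL
chloramphenicol: dilute stock: 7.44 µg/mL × 70 mL ÷ 2910 µg/mL = 0.179 mL
maltose: 34.8 g/L × 0.07 L = 2.436 g

ampicillin 0.221 mL; ammonium chloride 150.500 mg; glucose 2.833 mL; chloramphenicol 0.179 mL; maltose 2.436 g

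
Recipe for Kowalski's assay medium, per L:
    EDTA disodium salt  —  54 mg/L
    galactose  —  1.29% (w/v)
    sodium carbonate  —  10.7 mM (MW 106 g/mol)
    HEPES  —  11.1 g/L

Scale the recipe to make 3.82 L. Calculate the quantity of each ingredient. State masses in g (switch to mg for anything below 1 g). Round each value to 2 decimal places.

Scale factor relative to 1 L: 3.82.
EDTA disodium salt: 54 mg/L × 3.82 L = 206.28 mg
galactose: 1.29 g per 100 mL × 3820 mL ÷ 100 = 49.28 g
sodium carbonate: 10.7 mmol/L × 106 g/mol × 3.82 L ÷ 1000 = 4.33 g
HEPES: 11.1 g/L × 3.82 L = 42.40 g

EDTA disodium salt 206.28 mg; galactose 49.28 g; sodium carbonate 4.33 g; HEPES 42.40 g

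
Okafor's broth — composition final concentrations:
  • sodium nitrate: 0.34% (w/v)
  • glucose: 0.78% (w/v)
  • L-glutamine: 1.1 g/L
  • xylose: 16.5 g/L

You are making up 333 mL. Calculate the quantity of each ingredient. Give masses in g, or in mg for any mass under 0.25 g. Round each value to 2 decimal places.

sodium nitrate 1.13 g; glucose 2.60 g; L-glutamine 0.37 g; xylose 5.49 g

Scale factor relative to 1 L: 0.333.
sodium nitrate: 0.34 g per 100 mL × 333 mL ÷ 100 = 1.13 g
glucose: 0.78% w/v = 7.8 g/L → 7.8 × 0.333 L = 2.60 g
L-glutamine: 1.1 g/L × 0.333 L = 0.37 g
xylose: 16.5 g/L × 0.333 L = 5.49 g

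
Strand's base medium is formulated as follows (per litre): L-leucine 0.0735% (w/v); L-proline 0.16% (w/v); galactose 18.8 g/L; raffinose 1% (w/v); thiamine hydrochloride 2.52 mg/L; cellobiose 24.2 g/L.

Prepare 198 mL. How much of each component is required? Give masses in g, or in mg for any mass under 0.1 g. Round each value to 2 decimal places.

L-leucine 0.15 g; L-proline 0.32 g; galactose 3.72 g; raffinose 1.98 g; thiamine hydrochloride 0.50 mg; cellobiose 4.79 g

Target volume = 198 mL = 0.198 L.
L-leucine: 0.0735 g per 100 mL × 198 mL ÷ 100 = 0.15 g
L-proline: 0.16% w/v = 1.6 g/L → 1.6 × 0.198 L = 0.32 g
galactose: 18.8 g/L × 0.198 L = 3.72 g
raffinose: 1 g per 100 mL × 198 mL ÷ 100 = 1.98 g
thiamine hydrochloride: 2.52 mg/L × 0.198 L = 0.50 mg
cellobiose: 24.2 g/L × 0.198 L = 4.79 g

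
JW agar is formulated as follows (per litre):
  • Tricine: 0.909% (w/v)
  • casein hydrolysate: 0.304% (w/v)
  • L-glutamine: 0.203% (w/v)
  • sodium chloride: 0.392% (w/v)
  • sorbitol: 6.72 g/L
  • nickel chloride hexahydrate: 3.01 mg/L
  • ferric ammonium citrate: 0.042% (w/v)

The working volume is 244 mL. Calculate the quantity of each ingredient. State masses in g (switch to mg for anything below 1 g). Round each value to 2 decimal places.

Scale factor relative to 1 L: 0.244.
Tricine: 0.909% w/v = 9.09 g/L → 9.09 × 0.244 L = 2.22 g
casein hydrolysate: 0.304 g per 100 mL × 244 mL ÷ 100 = 0.74176 g = 741.76 mg
L-glutamine: 0.203 g per 100 mL × 244 mL ÷ 100 = 0.49532 g = 495.32 mg
sodium chloride: 0.392 g per 100 mL × 244 mL ÷ 100 = 0.95648 g = 956.48 mg
sorbitol: 6.72 g/L × 0.244 L = 1.64 g
nickel chloride hexahydrate: 3.01 mg/L × 0.244 L = 0.73 mg
ferric ammonium citrate: 0.042 g per 100 mL × 244 mL ÷ 100 = 0.10248 g = 102.48 mg

Tricine 2.22 g; casein hydrolysate 741.76 mg; L-glutamine 495.32 mg; sodium chloride 956.48 mg; sorbitol 1.64 g; nickel chloride hexahydrate 0.73 mg; ferric ammonium citrate 102.48 mg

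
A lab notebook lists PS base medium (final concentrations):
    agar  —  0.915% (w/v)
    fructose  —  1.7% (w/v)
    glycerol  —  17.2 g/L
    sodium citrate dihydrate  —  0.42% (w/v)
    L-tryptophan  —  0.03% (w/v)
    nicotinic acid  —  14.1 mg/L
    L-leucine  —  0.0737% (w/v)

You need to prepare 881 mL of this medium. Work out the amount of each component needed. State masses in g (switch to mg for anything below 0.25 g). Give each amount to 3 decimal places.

agar 8.061 g; fructose 14.977 g; glycerol 15.153 g; sodium citrate dihydrate 3.700 g; L-tryptophan 0.264 g; nicotinic acid 12.422 mg; L-leucine 0.649 g

Working volume: 881 mL = 0.881 L.
agar: 0.915% w/v = 9.15 g/L → 9.15 × 0.881 L = 8.061 g
fructose: 1.7 g per 100 mL × 881 mL ÷ 100 = 14.977 g
glycerol: 17.2 g/L × 0.881 L = 15.153 g
sodium citrate dihydrate: 0.42 g per 100 mL × 881 mL ÷ 100 = 3.700 g
L-tryptophan: 0.03% w/v = 0.3 g/L → 0.3 × 0.881 L = 0.264 g
nicotinic acid: 14.1 mg/L × 0.881 L = 12.422 mg
L-leucine: 0.0737 g per 100 mL × 881 mL ÷ 100 = 0.649 g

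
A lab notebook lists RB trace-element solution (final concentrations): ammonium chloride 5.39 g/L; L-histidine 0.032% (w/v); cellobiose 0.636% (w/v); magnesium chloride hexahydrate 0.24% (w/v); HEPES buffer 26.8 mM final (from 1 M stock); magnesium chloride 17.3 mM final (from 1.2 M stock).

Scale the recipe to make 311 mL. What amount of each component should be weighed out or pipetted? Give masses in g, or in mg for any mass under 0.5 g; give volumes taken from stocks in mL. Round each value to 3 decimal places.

ammonium chloride 1.676 g; L-histidine 99.520 mg; cellobiose 1.978 g; magnesium chloride hexahydrate 0.746 g; HEPES buffer 8.335 mL; magnesium chloride 4.484 mL

Scale factor relative to 1 L: 0.311.
ammonium chloride: 5.39 g/L × 0.311 L = 1.676 g
L-histidine: 0.032 g per 100 mL × 311 mL ÷ 100 = 0.09952 g = 99.520 mg
cellobiose: 0.636 g per 100 mL × 311 mL ÷ 100 = 1.978 g
magnesium chloride hexahydrate: 0.24 g per 100 mL × 311 mL ÷ 100 = 0.746 g
HEPES buffer: V = C2·V2/C1 = 26.8 mM × 311 mL ÷ 1000 mM = 8.335 mL
magnesium chloride: C1V1 = C2V2 → 17.3 mM × 311 mL ÷ 1200 mM = 4.484 mL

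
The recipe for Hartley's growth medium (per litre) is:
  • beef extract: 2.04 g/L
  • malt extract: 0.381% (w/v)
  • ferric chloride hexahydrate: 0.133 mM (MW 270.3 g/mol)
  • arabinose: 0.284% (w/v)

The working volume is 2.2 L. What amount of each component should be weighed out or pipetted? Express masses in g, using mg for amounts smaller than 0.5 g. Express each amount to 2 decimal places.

Scale factor relative to 1 L: 2.2.
beef extract: 2.04 g/L × 2.2 L = 4.49 g
malt extract: 0.381 g per 100 mL × 2200 mL ÷ 100 = 8.38 g
ferric chloride hexahydrate: 0.133 mmol/L × 270.3 mg/mmol × 2.2 L = 79.09 mg
arabinose: 0.284 g per 100 mL × 2200 mL ÷ 100 = 6.25 g

beef extract 4.49 g; malt extract 8.38 g; ferric chloride hexahydrate 79.09 mg; arabinose 6.25 g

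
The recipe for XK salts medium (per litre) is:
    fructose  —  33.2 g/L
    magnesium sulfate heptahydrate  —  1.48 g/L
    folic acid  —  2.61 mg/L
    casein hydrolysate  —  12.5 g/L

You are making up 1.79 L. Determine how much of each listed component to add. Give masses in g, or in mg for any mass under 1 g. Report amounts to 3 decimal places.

Scale factor relative to 1 L: 1.79.
fructose: 33.2 g/L × 1.79 L = 59.428 g
magnesium sulfate heptahydrate: 1.48 g/L × 1.79 L = 2.649 g
folic acid: 2.61 mg/L × 1.79 L = 4.672 mg
casein hydrolysate: 12.5 g/L × 1.79 L = 22.375 g

fructose 59.428 g; magnesium sulfate heptahydrate 2.649 g; folic acid 4.672 mg; casein hydrolysate 22.375 g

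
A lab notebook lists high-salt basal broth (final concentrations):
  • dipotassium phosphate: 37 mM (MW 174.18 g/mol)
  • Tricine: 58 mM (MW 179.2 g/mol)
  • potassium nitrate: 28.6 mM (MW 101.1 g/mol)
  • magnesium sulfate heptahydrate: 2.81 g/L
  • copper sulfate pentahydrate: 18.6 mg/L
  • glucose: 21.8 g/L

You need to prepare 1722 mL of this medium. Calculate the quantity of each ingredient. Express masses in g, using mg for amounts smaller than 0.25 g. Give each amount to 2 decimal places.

dipotassium phosphate 11.10 g; Tricine 17.90 g; potassium nitrate 4.98 g; magnesium sulfate heptahydrate 4.84 g; copper sulfate pentahydrate 32.03 mg; glucose 37.54 g

Scale factor relative to 1 L: 1.722.
dipotassium phosphate: 37 mmol/L × 174.18 g/mol × 1.722 L ÷ 1000 = 11.10 g
Tricine: 58 mmol/L × 179.2 g/mol × 1.722 L ÷ 1000 = 17.90 g
potassium nitrate: 28.6 mmol/L × 101.1 g/mol × 1.722 L ÷ 1000 = 4.98 g
magnesium sulfate heptahydrate: 2.81 g/L × 1.722 L = 4.84 g
copper sulfate pentahydrate: 18.6 mg/L × 1.722 L = 32.03 mg
glucose: 21.8 g/L × 1.722 L = 37.54 g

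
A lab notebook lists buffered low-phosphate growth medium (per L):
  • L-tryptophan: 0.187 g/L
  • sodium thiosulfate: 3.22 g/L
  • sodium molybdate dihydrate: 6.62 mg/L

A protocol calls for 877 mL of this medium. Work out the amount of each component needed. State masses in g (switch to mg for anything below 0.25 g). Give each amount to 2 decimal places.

Working volume: 877 mL = 0.877 L.
L-tryptophan: 0.187 g/L × 0.877 L = 0.163999 g = 164.00 mg
sodium thiosulfate: 3.22 g/L × 0.877 L = 2.82 g
sodium molybdate dihydrate: 6.62 mg/L × 0.877 L = 5.81 mg

L-tryptophan 164.00 mg; sodium thiosulfate 2.82 g; sodium molybdate dihydrate 5.81 mg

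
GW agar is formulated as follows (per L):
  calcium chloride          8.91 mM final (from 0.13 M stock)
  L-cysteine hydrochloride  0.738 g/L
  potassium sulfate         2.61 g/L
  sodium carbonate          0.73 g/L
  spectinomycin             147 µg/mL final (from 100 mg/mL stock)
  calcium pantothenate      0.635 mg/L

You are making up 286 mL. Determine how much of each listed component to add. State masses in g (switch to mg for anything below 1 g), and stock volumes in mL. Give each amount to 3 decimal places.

Scale factor relative to 1 L: 0.286.
calcium chloride: dilute stock: 8.91 mM × 286 mL ÷ 130 mM = 19.602 mL
L-cysteine hydrochloride: 0.738 g/L × 0.286 L = 0.211068 g = 211.068 mg
potassium sulfate: 2.61 g/L × 0.286 L = 0.74646 g = 746.460 mg
sodium carbonate: 0.73 g/L × 0.286 L = 0.20878 g = 208.780 mg
spectinomycin: dilute stock: 147 µg/mL × 286 mL ÷ 100000 µg/mL = 0.420 mL
calcium pantothenate: 0.635 mg/L × 0.286 L = 0.182 mg

calcium chloride 19.602 mL; L-cysteine hydrochloride 211.068 mg; potassium sulfate 746.460 mg; sodium carbonate 208.780 mg; spectinomycin 0.420 mL; calcium pantothenate 0.182 mg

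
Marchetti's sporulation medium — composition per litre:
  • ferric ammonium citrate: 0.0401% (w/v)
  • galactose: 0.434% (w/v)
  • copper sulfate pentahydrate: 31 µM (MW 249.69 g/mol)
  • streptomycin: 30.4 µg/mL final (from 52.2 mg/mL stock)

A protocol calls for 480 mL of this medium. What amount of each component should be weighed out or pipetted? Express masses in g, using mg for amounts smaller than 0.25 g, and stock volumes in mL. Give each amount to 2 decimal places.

Target volume = 480 mL = 0.48 L.
ferric ammonium citrate: 0.0401% w/v = 0.401 g/L → 0.401 × 0.48 L = 0.19248 g = 192.48 mg
galactose: 0.434 g per 100 mL × 480 mL ÷ 100 = 2.08 g
copper sulfate pentahydrate: 31 µmol/L × 249.69 g/mol × 0.48 L ÷ 1000 = 3.72 mg
streptomycin: dilute stock: 30.4 µg/mL × 480 mL ÷ 52200 µg/mL = 0.28 mL

ferric ammonium citrate 192.48 mg; galactose 2.08 g; copper sulfate pentahydrate 3.72 mg; streptomycin 0.28 mL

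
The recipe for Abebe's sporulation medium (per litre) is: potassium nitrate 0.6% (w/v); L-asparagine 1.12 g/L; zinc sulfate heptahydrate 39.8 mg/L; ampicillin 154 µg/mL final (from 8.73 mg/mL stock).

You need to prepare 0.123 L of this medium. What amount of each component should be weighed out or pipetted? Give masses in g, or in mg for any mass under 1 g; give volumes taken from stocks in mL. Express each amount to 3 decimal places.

Working volume: 0.123 L.
potassium nitrate: 0.6% w/v = 6 g/L → 6 × 0.123 L = 0.738 g = 738.000 mg
L-asparagine: 1.12 g/L × 0.123 L = 0.13776 g = 137.760 mg
zinc sulfate heptahydrate: 39.8 mg/L × 0.123 L = 4.895 mg
ampicillin: C1V1 = C2V2 → 154 µg/mL × 123 mL ÷ 8730 µg/mL = 2.170 mL

potassium nitrate 738.000 mg; L-asparagine 137.760 mg; zinc sulfate heptahydrate 4.895 mg; ampicillin 2.170 mL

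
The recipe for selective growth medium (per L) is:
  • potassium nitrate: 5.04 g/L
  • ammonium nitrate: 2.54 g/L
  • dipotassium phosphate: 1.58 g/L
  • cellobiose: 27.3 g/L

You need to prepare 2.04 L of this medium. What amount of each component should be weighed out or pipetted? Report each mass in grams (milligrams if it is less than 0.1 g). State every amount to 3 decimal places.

potassium nitrate 10.282 g; ammonium nitrate 5.182 g; dipotassium phosphate 3.223 g; cellobiose 55.692 g

Working volume: 2.04 L.
potassium nitrate: 5.04 g/L × 2.04 L = 10.282 g
ammonium nitrate: 2.54 g/L × 2.04 L = 5.182 g
dipotassium phosphate: 1.58 g/L × 2.04 L = 3.223 g
cellobiose: 27.3 g/L × 2.04 L = 55.692 g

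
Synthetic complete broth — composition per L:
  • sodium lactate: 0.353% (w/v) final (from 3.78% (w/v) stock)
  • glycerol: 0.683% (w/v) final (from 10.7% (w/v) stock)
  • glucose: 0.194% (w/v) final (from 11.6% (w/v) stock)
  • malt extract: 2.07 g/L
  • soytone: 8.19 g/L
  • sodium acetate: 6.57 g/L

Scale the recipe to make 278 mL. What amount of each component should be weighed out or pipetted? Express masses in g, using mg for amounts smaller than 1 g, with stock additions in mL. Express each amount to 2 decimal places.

sodium lactate 25.96 mL; glycerol 17.75 mL; glucose 4.65 mL; malt extract 575.46 mg; soytone 2.28 g; sodium acetate 1.83 g

Working volume: 278 mL = 0.278 L.
sodium lactate: dilute stock: 0.353% ÷ 3.78% × 278 mL = 25.96 mL
glycerol: V = C2·V2/C1 = 0.683% ÷ 10.7% × 278 mL = 17.75 mL
glucose: dilute stock: 0.194% ÷ 11.6% × 278 mL = 4.65 mL
malt extract: 2.07 g/L × 0.278 L = 0.57546 g = 575.46 mg
soytone: 8.19 g/L × 0.278 L = 2.28 g
sodium acetate: 6.57 g/L × 0.278 L = 1.83 g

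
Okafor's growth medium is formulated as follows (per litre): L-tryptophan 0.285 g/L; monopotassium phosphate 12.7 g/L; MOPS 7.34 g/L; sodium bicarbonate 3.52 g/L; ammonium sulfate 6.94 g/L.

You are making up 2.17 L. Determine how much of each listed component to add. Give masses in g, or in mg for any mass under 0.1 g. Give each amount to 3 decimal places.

L-tryptophan 0.618 g; monopotassium phosphate 27.559 g; MOPS 15.928 g; sodium bicarbonate 7.638 g; ammonium sulfate 15.060 g

Working volume: 2.17 L.
L-tryptophan: 0.285 g/L × 2.17 L = 0.618 g
monopotassium phosphate: 12.7 g/L × 2.17 L = 27.559 g
MOPS: 7.34 g/L × 2.17 L = 15.928 g
sodium bicarbonate: 3.52 g/L × 2.17 L = 7.638 g
ammonium sulfate: 6.94 g/L × 2.17 L = 15.060 g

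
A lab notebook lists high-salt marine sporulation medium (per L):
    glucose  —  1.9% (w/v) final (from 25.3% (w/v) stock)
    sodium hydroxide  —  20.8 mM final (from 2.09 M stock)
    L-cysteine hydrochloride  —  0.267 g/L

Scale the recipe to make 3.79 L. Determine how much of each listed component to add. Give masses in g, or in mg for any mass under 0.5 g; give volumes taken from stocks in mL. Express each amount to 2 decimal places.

Scale factor relative to 1 L: 3.79.
glucose: V = C2·V2/C1 = 1.9% ÷ 25.3% × 3790 mL = 284.62 mL
sodium hydroxide: dilute stock: 20.8 mM × 3790 mL ÷ 2090 mM = 37.72 mL
L-cysteine hydrochloride: 0.267 g/L × 3.79 L = 1.01 g

glucose 284.62 mL; sodium hydroxide 37.72 mL; L-cysteine hydrochloride 1.01 g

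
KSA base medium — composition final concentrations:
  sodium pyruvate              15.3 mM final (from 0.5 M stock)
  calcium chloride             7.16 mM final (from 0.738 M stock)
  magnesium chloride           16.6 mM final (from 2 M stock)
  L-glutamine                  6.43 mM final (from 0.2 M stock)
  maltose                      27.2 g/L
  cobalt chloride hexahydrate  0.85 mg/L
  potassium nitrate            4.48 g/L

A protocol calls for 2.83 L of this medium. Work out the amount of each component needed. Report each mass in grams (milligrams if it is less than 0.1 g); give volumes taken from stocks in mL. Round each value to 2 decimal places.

Working volume: 2.83 L.
sodium pyruvate: C1V1 = C2V2 → 15.3 mM × 2830 mL ÷ 500 mM = 86.60 mL
calcium chloride: C1V1 = C2V2 → 7.16 mM × 2830 mL ÷ 738 mM = 27.46 mL
magnesium chloride: dilute stock: 16.6 mM × 2830 mL ÷ 2000 mM = 23.49 mL
L-glutamine: V = C2·V2/C1 = 6.43 mM × 2830 mL ÷ 200 mM = 90.98 mL
maltose: 27.2 g/L × 2.83 L = 76.98 g
cobalt chloride hexahydrate: 0.85 mg/L × 2.83 L = 2.41 mg
potassium nitrate: 4.48 g/L × 2.83 L = 12.68 g

sodium pyruvate 86.60 mL; calcium chloride 27.46 mL; magnesium chloride 23.49 mL; L-glutamine 90.98 mL; maltose 76.98 g; cobalt chloride hexahydrate 2.41 mg; potassium nitrate 12.68 g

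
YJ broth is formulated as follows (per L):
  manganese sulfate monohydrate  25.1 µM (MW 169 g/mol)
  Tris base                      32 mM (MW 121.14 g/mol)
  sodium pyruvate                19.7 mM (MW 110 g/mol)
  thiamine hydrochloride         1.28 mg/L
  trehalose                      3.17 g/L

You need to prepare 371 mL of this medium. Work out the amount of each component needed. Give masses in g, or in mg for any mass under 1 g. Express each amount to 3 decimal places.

Working volume: 371 mL = 0.371 L.
manganese sulfate monohydrate: 25.1 µmol/L × 169 g/mol × 0.371 L ÷ 1000 = 1.574 mg
Tris base: 32 mmol/L × 121.14 g/mol × 0.371 L ÷ 1000 = 1.438 g
sodium pyruvate: 19.7 mmol/L × 110 mg/mmol × 0.371 L = 803.957 mg
thiamine hydrochloride: 1.28 mg/L × 0.371 L = 0.475 mg
trehalose: 3.17 g/L × 0.371 L = 1.176 g

manganese sulfate monohydrate 1.574 mg; Tris base 1.438 g; sodium pyruvate 803.957 mg; thiamine hydrochloride 0.475 mg; trehalose 1.176 g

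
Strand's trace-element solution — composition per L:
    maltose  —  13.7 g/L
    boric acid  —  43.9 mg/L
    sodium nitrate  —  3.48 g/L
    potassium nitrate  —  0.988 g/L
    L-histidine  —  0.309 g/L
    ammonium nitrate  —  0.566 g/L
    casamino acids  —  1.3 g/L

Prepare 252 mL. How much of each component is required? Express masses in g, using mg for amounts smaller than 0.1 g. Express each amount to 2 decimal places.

maltose 3.45 g; boric acid 11.06 mg; sodium nitrate 0.88 g; potassium nitrate 0.25 g; L-histidine 77.87 mg; ammonium nitrate 0.14 g; casamino acids 0.33 g

Scale factor relative to 1 L: 0.252.
maltose: 13.7 g/L × 0.252 L = 3.45 g
boric acid: 43.9 mg/L × 0.252 L = 11.06 mg
sodium nitrate: 3.48 g/L × 0.252 L = 0.88 g
potassium nitrate: 0.988 g/L × 0.252 L = 0.25 g
L-histidine: 0.309 g/L × 0.252 L = 0.077868 g = 77.87 mg
ammonium nitrate: 0.566 g/L × 0.252 L = 0.14 g
casamino acids: 1.3 g/L × 0.252 L = 0.33 g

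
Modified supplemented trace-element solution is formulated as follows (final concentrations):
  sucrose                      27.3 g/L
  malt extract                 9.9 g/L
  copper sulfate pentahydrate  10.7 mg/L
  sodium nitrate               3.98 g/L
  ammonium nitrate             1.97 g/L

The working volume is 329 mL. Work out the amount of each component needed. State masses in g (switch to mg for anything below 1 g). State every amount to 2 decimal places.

Target volume = 329 mL = 0.329 L.
sucrose: 27.3 g/L × 0.329 L = 8.98 g
malt extract: 9.9 g/L × 0.329 L = 3.26 g
copper sulfate pentahydrate: 10.7 mg/L × 0.329 L = 3.52 mg
sodium nitrate: 3.98 g/L × 0.329 L = 1.31 g
ammonium nitrate: 1.97 g/L × 0.329 L = 0.64813 g = 648.13 mg

sucrose 8.98 g; malt extract 3.26 g; copper sulfate pentahydrate 3.52 mg; sodium nitrate 1.31 g; ammonium nitrate 648.13 mg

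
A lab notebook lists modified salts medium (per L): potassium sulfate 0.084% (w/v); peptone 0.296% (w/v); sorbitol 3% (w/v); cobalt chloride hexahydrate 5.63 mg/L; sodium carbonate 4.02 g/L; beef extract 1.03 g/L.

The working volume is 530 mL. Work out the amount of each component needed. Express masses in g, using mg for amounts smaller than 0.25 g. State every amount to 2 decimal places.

Working volume: 530 mL = 0.53 L.
potassium sulfate: 0.084 g per 100 mL × 530 mL ÷ 100 = 0.45 g
peptone: 0.296% w/v = 2.96 g/L → 2.96 × 0.53 L = 1.57 g
sorbitol: 3 g per 100 mL × 530 mL ÷ 100 = 15.90 g
cobalt chloride hexahydrate: 5.63 mg/L × 0.53 L = 2.98 mg
sodium carbonate: 4.02 g/L × 0.53 L = 2.13 g
beef extract: 1.03 g/L × 0.53 L = 0.55 g

potassium sulfate 0.45 g; peptone 1.57 g; sorbitol 15.90 g; cobalt chloride hexahydrate 2.98 mg; sodium carbonate 2.13 g; beef extract 0.55 g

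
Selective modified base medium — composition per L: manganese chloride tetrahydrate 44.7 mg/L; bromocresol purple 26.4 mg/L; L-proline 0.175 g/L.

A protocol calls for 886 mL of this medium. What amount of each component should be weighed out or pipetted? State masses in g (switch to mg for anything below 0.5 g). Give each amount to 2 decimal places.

Working volume: 886 mL = 0.886 L.
manganese chloride tetrahydrate: 44.7 mg/L × 0.886 L = 39.60 mg
bromocresol purple: 26.4 mg/L × 0.886 L = 23.39 mg
L-proline: 0.175 g/L × 0.886 L = 0.15505 g = 155.05 mg

manganese chloride tetrahydrate 39.60 mg; bromocresol purple 23.39 mg; L-proline 155.05 mg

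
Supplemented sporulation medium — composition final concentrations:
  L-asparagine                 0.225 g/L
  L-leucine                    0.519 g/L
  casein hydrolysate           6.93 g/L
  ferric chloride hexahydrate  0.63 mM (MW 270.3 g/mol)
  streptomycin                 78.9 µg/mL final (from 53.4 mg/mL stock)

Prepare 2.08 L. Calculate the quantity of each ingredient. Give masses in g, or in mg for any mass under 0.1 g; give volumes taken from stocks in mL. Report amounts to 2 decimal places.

L-asparagine 0.47 g; L-leucine 1.08 g; casein hydrolysate 14.41 g; ferric chloride hexahydrate 0.35 g; streptomycin 3.07 mL

Working volume: 2.08 L.
L-asparagine: 0.225 g/L × 2.08 L = 0.47 g
L-leucine: 0.519 g/L × 2.08 L = 1.08 g
casein hydrolysate: 6.93 g/L × 2.08 L = 14.41 g
ferric chloride hexahydrate: 0.63 mmol/L × 270.3 g/mol × 2.08 L ÷ 1000 = 0.35 g
streptomycin: V = C2·V2/C1 = 78.9 µg/mL × 2080 mL ÷ 53400 µg/mL = 3.07 mL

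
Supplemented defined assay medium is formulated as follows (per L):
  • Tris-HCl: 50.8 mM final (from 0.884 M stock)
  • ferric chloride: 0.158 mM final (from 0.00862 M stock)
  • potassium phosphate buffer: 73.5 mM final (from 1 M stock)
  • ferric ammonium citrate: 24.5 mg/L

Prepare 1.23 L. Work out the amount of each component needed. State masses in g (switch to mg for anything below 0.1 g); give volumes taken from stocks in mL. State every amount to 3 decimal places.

Tris-HCl 70.683 mL; ferric chloride 22.545 mL; potassium phosphate buffer 90.405 mL; ferric ammonium citrate 30.135 mg

Scale factor relative to 1 L: 1.23.
Tris-HCl: C1V1 = C2V2 → 50.8 mM × 1230 mL ÷ 884 mM = 70.683 mL
ferric chloride: C1V1 = C2V2 → 0.158 mM × 1230 mL ÷ 8.62 mM = 22.545 mL
potassium phosphate buffer: C1V1 = C2V2 → 73.5 mM × 1230 mL ÷ 1000 mM = 90.405 mL
ferric ammonium citrate: 24.5 mg/L × 1.23 L = 30.135 mg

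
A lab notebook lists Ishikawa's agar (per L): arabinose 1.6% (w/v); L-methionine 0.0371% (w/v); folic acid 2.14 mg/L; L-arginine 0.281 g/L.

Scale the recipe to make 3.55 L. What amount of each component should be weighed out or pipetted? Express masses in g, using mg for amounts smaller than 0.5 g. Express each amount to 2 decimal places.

arabinose 56.80 g; L-methionine 1.32 g; folic acid 7.60 mg; L-arginine 1.00 g

Scale factor relative to 1 L: 3.55.
arabinose: 1.6 g per 100 mL × 3550 mL ÷ 100 = 56.80 g
L-methionine: 0.0371% w/v = 0.371 g/L → 0.371 × 3.55 L = 1.32 g
folic acid: 2.14 mg/L × 3.55 L = 7.60 mg
L-arginine: 0.281 g/L × 3.55 L = 1.00 g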